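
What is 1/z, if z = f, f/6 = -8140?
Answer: -1/48840 ≈ -2.0475e-5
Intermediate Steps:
f = -48840 (f = 6*(-8140) = -48840)
z = -48840
1/z = 1/(-48840) = -1/48840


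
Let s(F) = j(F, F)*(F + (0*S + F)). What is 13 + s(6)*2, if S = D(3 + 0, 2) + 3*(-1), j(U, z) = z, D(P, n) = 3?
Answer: 157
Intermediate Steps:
S = 0 (S = 3 + 3*(-1) = 3 - 3 = 0)
s(F) = 2*F**2 (s(F) = F*(F + (0*0 + F)) = F*(F + (0 + F)) = F*(F + F) = F*(2*F) = 2*F**2)
13 + s(6)*2 = 13 + (2*6**2)*2 = 13 + (2*36)*2 = 13 + 72*2 = 13 + 144 = 157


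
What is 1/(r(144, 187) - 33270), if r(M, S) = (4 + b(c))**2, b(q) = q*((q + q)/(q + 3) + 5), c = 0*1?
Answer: -1/33254 ≈ -3.0072e-5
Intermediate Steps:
c = 0
b(q) = q*(5 + 2*q/(3 + q)) (b(q) = q*((2*q)/(3 + q) + 5) = q*(2*q/(3 + q) + 5) = q*(5 + 2*q/(3 + q)))
r(M, S) = 16 (r(M, S) = (4 + 0*(15 + 7*0)/(3 + 0))**2 = (4 + 0*(15 + 0)/3)**2 = (4 + 0*(1/3)*15)**2 = (4 + 0)**2 = 4**2 = 16)
1/(r(144, 187) - 33270) = 1/(16 - 33270) = 1/(-33254) = -1/33254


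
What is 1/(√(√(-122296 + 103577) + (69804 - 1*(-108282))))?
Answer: (178086 + I*√18719)^(-½) ≈ 0.0023697 - 9.1e-7*I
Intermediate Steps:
1/(√(√(-122296 + 103577) + (69804 - 1*(-108282)))) = 1/(√(√(-18719) + (69804 + 108282))) = 1/(√(I*√18719 + 178086)) = 1/(√(178086 + I*√18719)) = (178086 + I*√18719)^(-½)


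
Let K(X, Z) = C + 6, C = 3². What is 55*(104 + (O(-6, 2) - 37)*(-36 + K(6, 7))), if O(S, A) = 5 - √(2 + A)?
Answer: 44990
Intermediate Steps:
C = 9
K(X, Z) = 15 (K(X, Z) = 9 + 6 = 15)
55*(104 + (O(-6, 2) - 37)*(-36 + K(6, 7))) = 55*(104 + ((5 - √(2 + 2)) - 37)*(-36 + 15)) = 55*(104 + ((5 - √4) - 37)*(-21)) = 55*(104 + ((5 - 1*2) - 37)*(-21)) = 55*(104 + ((5 - 2) - 37)*(-21)) = 55*(104 + (3 - 37)*(-21)) = 55*(104 - 34*(-21)) = 55*(104 + 714) = 55*818 = 44990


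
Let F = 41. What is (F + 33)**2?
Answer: 5476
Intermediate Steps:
(F + 33)**2 = (41 + 33)**2 = 74**2 = 5476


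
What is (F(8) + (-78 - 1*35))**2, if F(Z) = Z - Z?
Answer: 12769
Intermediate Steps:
F(Z) = 0
(F(8) + (-78 - 1*35))**2 = (0 + (-78 - 1*35))**2 = (0 + (-78 - 35))**2 = (0 - 113)**2 = (-113)**2 = 12769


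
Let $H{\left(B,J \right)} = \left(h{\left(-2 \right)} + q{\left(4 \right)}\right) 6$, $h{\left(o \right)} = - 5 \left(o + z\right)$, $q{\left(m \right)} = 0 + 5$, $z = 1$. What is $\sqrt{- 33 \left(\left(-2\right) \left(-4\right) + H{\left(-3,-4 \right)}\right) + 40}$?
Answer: $2 i \sqrt{551} \approx 46.947 i$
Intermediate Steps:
$q{\left(m \right)} = 5$
$h{\left(o \right)} = -5 - 5 o$ ($h{\left(o \right)} = - 5 \left(o + 1\right) = - 5 \left(1 + o\right) = -5 - 5 o$)
$H{\left(B,J \right)} = 60$ ($H{\left(B,J \right)} = \left(\left(-5 - -10\right) + 5\right) 6 = \left(\left(-5 + 10\right) + 5\right) 6 = \left(5 + 5\right) 6 = 10 \cdot 6 = 60$)
$\sqrt{- 33 \left(\left(-2\right) \left(-4\right) + H{\left(-3,-4 \right)}\right) + 40} = \sqrt{- 33 \left(\left(-2\right) \left(-4\right) + 60\right) + 40} = \sqrt{- 33 \left(8 + 60\right) + 40} = \sqrt{\left(-33\right) 68 + 40} = \sqrt{-2244 + 40} = \sqrt{-2204} = 2 i \sqrt{551}$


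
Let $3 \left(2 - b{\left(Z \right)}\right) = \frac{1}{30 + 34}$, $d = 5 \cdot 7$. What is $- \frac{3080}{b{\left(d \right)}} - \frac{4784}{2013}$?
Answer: $- \frac{1192239952}{770979} \approx -1546.4$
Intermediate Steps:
$d = 35$
$b{\left(Z \right)} = \frac{383}{192}$ ($b{\left(Z \right)} = 2 - \frac{1}{3 \left(30 + 34\right)} = 2 - \frac{1}{3 \cdot 64} = 2 - \frac{1}{192} = \frac{383}{192}$)
$- \frac{3080}{b{\left(d \right)}} - \frac{4784}{2013} = - \frac{3080}{\frac{383}{192}} - \frac{4784}{2013} = \left(-3080\right) \frac{192}{383} - \frac{4784}{2013} = - \frac{591360}{383} - \frac{4784}{2013} = - \frac{1192239952}{770979}$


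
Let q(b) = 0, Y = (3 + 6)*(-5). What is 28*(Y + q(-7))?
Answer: -1260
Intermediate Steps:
Y = -45 (Y = 9*(-5) = -45)
28*(Y + q(-7)) = 28*(-45 + 0) = 28*(-45) = -1260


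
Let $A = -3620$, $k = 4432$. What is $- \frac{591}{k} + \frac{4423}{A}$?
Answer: $- \frac{5435539}{4010960} \approx -1.3552$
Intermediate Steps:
$- \frac{591}{k} + \frac{4423}{A} = - \frac{591}{4432} + \frac{4423}{-3620} = \left(-591\right) \frac{1}{4432} + 4423 \left(- \frac{1}{3620}\right) = - \frac{591}{4432} - \frac{4423}{3620} = - \frac{5435539}{4010960}$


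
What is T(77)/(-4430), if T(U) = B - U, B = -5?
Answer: 41/2215 ≈ 0.018510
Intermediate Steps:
T(U) = -5 - U
T(77)/(-4430) = (-5 - 1*77)/(-4430) = (-5 - 77)*(-1/4430) = -82*(-1/4430) = 41/2215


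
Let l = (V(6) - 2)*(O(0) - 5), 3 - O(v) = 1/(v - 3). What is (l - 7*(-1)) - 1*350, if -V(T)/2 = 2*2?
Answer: -979/3 ≈ -326.33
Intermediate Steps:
O(v) = 3 - 1/(-3 + v) (O(v) = 3 - 1/(v - 3) = 3 - 1/(-3 + v))
V(T) = -8 (V(T) = -4*2 = -2*4 = -8)
l = 50/3 (l = (-8 - 2)*((-10 + 3*0)/(-3 + 0) - 5) = -10*((-10 + 0)/(-3) - 5) = -10*(-⅓*(-10) - 5) = -10*(10/3 - 5) = -10*(-5/3) = 50/3 ≈ 16.667)
(l - 7*(-1)) - 1*350 = (50/3 - 7*(-1)) - 1*350 = (50/3 + 7) - 350 = 71/3 - 350 = -979/3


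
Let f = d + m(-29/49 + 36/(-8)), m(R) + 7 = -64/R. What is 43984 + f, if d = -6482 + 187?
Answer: 18809590/499 ≈ 37695.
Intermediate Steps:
m(R) = -7 - 64/R
d = -6295
f = -3138426/499 (f = -6295 + (-7 - 64/(-29/49 + 36/(-8))) = -6295 + (-7 - 64/(-29*1/49 + 36*(-⅛))) = -6295 + (-7 - 64/(-29/49 - 9/2)) = -6295 + (-7 - 64/(-499/98)) = -6295 + (-7 - 64*(-98/499)) = -6295 + (-7 + 6272/499) = -6295 + 2779/499 = -3138426/499 ≈ -6289.4)
43984 + f = 43984 - 3138426/499 = 18809590/499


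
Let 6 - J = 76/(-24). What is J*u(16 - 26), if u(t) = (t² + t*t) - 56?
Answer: 1320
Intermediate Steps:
J = 55/6 (J = 6 - 76/(-24) = 6 - 76*(-1)/24 = 6 - 1*(-19/6) = 6 + 19/6 = 55/6 ≈ 9.1667)
u(t) = -56 + 2*t² (u(t) = (t² + t²) - 56 = 2*t² - 56 = -56 + 2*t²)
J*u(16 - 26) = 55*(-56 + 2*(16 - 26)²)/6 = 55*(-56 + 2*(-10)²)/6 = 55*(-56 + 2*100)/6 = 55*(-56 + 200)/6 = (55/6)*144 = 1320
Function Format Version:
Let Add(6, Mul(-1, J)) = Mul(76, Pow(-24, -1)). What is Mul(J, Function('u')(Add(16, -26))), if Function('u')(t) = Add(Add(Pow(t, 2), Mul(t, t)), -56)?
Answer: 1320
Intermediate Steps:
J = Rational(55, 6) (J = Add(6, Mul(-1, Mul(76, Pow(-24, -1)))) = Add(6, Mul(-1, Mul(76, Rational(-1, 24)))) = Add(6, Mul(-1, Rational(-19, 6))) = Add(6, Rational(19, 6)) = Rational(55, 6) ≈ 9.1667)
Function('u')(t) = Add(-56, Mul(2, Pow(t, 2))) (Function('u')(t) = Add(Add(Pow(t, 2), Pow(t, 2)), -56) = Add(Mul(2, Pow(t, 2)), -56) = Add(-56, Mul(2, Pow(t, 2))))
Mul(J, Function('u')(Add(16, -26))) = Mul(Rational(55, 6), Add(-56, Mul(2, Pow(Add(16, -26), 2)))) = Mul(Rational(55, 6), Add(-56, Mul(2, Pow(-10, 2)))) = Mul(Rational(55, 6), Add(-56, Mul(2, 100))) = Mul(Rational(55, 6), Add(-56, 200)) = Mul(Rational(55, 6), 144) = 1320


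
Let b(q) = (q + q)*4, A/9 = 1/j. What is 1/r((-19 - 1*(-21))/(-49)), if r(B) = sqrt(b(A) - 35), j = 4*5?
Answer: -I*sqrt(785)/157 ≈ -0.17846*I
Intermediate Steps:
j = 20
A = 9/20 ≈ 0.45000
b(q) = 8*q (b(q) = (2*q)*4 = 8*q)
r(B) = I*sqrt(785)/5 (r(B) = sqrt(8*(9/20) - 35) = sqrt(18/5 - 35) = sqrt(-157/5) = I*sqrt(785)/5)
1/r((-19 - 1*(-21))/(-49)) = 1/(I*sqrt(785)/5) = -I*sqrt(785)/157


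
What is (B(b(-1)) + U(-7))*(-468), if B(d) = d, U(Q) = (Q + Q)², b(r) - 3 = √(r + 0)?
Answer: -93132 - 468*I ≈ -93132.0 - 468.0*I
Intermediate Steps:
b(r) = 3 + √r (b(r) = 3 + √(r + 0) = 3 + √r)
U(Q) = 4*Q² (U(Q) = (2*Q)² = 4*Q²)
(B(b(-1)) + U(-7))*(-468) = ((3 + √(-1)) + 4*(-7)²)*(-468) = ((3 + I) + 4*49)*(-468) = ((3 + I) + 196)*(-468) = (199 + I)*(-468) = -93132 - 468*I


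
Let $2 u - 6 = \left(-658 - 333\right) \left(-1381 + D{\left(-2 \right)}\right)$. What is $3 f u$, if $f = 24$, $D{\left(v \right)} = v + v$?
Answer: $49411476$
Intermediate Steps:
$D{\left(v \right)} = 2 v$
$u = \frac{1372541}{2}$ ($u = 3 + \frac{\left(-658 - 333\right) \left(-1381 + 2 \left(-2\right)\right)}{2} = 3 + \frac{\left(-991\right) \left(-1381 - 4\right)}{2} = 3 + \frac{\left(-991\right) \left(-1385\right)}{2} = 3 + \frac{1}{2} \cdot 1372535 = 3 + \frac{1372535}{2} = \frac{1372541}{2} \approx 6.8627 \cdot 10^{5}$)
$3 f u = 3 \cdot 24 \cdot \frac{1372541}{2} = 72 \cdot \frac{1372541}{2} = 49411476$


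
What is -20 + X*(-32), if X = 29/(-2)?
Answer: 444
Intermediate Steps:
X = -29/2 (X = 29*(-1/2) = -29/2 ≈ -14.500)
-20 + X*(-32) = -20 - 29/2*(-32) = -20 + 464 = 444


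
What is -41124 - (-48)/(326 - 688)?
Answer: -7443468/181 ≈ -41124.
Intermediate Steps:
-41124 - (-48)/(326 - 688) = -41124 - (-48)/(-362) = -41124 - (-1)*(-48)/362 = -41124 - 1*24/181 = -41124 - 24/181 = -7443468/181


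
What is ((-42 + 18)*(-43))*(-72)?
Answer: -74304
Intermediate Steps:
((-42 + 18)*(-43))*(-72) = -24*(-43)*(-72) = 1032*(-72) = -74304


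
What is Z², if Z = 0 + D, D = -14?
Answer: 196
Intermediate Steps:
Z = -14 (Z = 0 - 14 = -14)
Z² = (-14)² = 196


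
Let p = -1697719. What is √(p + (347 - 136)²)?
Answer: I*√1653198 ≈ 1285.8*I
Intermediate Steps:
√(p + (347 - 136)²) = √(-1697719 + (347 - 136)²) = √(-1697719 + 211²) = √(-1697719 + 44521) = √(-1653198) = I*√1653198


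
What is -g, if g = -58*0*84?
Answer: 0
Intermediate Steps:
g = 0 (g = 0*84 = 0)
-g = -1*0 = 0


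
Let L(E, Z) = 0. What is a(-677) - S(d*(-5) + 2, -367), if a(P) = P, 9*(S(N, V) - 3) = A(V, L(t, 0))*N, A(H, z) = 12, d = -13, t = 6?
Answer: -2308/3 ≈ -769.33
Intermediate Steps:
S(N, V) = 3 + 4*N/3 (S(N, V) = 3 + (12*N)/9 = 3 + 4*N/3)
a(-677) - S(d*(-5) + 2, -367) = -677 - (3 + 4*(-13*(-5) + 2)/3) = -677 - (3 + 4*(65 + 2)/3) = -677 - (3 + (4/3)*67) = -677 - (3 + 268/3) = -677 - 1*277/3 = -677 - 277/3 = -2308/3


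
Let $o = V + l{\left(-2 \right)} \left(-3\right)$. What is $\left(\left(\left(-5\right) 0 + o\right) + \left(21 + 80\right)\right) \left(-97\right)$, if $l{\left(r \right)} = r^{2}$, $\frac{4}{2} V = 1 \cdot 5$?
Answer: $- \frac{17751}{2} \approx -8875.5$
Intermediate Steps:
$V = \frac{5}{2}$ ($V = \frac{1 \cdot 5}{2} = \frac{1}{2} \cdot 5 = \frac{5}{2} \approx 2.5$)
$o = - \frac{19}{2}$ ($o = \frac{5}{2} + \left(-2\right)^{2} \left(-3\right) = \frac{5}{2} + 4 \left(-3\right) = \frac{5}{2} - 12 = - \frac{19}{2} \approx -9.5$)
$\left(\left(\left(-5\right) 0 + o\right) + \left(21 + 80\right)\right) \left(-97\right) = \left(\left(\left(-5\right) 0 - \frac{19}{2}\right) + \left(21 + 80\right)\right) \left(-97\right) = \left(\left(0 - \frac{19}{2}\right) + 101\right) \left(-97\right) = \left(- \frac{19}{2} + 101\right) \left(-97\right) = \frac{183}{2} \left(-97\right) = - \frac{17751}{2}$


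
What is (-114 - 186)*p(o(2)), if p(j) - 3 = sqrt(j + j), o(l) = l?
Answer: -1500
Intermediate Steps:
p(j) = 3 + sqrt(2)*sqrt(j) (p(j) = 3 + sqrt(j + j) = 3 + sqrt(2*j) = 3 + sqrt(2)*sqrt(j))
(-114 - 186)*p(o(2)) = (-114 - 186)*(3 + sqrt(2)*sqrt(2)) = -300*(3 + 2) = -300*5 = -1500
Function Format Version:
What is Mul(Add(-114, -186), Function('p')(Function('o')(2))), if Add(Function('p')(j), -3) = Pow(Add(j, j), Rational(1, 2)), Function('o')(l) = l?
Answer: -1500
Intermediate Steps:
Function('p')(j) = Add(3, Mul(Pow(2, Rational(1, 2)), Pow(j, Rational(1, 2)))) (Function('p')(j) = Add(3, Pow(Add(j, j), Rational(1, 2))) = Add(3, Pow(Mul(2, j), Rational(1, 2))) = Add(3, Mul(Pow(2, Rational(1, 2)), Pow(j, Rational(1, 2)))))
Mul(Add(-114, -186), Function('p')(Function('o')(2))) = Mul(Add(-114, -186), Add(3, Mul(Pow(2, Rational(1, 2)), Pow(2, Rational(1, 2))))) = Mul(-300, Add(3, 2)) = Mul(-300, 5) = -1500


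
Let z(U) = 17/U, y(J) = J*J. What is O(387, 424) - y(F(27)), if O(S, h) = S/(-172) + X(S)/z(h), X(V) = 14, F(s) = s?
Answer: -25981/68 ≈ -382.07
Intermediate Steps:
y(J) = J**2
O(S, h) = -S/172 + 14*h/17 (O(S, h) = S/(-172) + 14/((17/h)) = S*(-1/172) + 14*(h/17) = -S/172 + 14*h/17)
O(387, 424) - y(F(27)) = (-1/172*387 + (14/17)*424) - 1*27**2 = (-9/4 + 5936/17) - 1*729 = 23591/68 - 729 = -25981/68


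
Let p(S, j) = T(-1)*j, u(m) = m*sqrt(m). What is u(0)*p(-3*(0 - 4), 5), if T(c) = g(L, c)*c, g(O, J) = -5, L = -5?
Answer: 0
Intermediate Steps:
u(m) = m**(3/2)
T(c) = -5*c
p(S, j) = 5*j (p(S, j) = (-5*(-1))*j = 5*j)
u(0)*p(-3*(0 - 4), 5) = 0**(3/2)*(5*5) = 0*25 = 0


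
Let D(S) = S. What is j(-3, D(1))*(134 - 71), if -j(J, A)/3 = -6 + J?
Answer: 1701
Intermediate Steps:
j(J, A) = 18 - 3*J (j(J, A) = -3*(-6 + J) = 18 - 3*J)
j(-3, D(1))*(134 - 71) = (18 - 3*(-3))*(134 - 71) = (18 + 9)*63 = 27*63 = 1701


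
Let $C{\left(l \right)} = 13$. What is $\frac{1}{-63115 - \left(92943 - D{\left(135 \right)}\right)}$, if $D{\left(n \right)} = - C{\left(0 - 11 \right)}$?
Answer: $- \frac{1}{156071} \approx -6.4073 \cdot 10^{-6}$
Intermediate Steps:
$D{\left(n \right)} = -13$ ($D{\left(n \right)} = \left(-1\right) 13 = -13$)
$\frac{1}{-63115 - \left(92943 - D{\left(135 \right)}\right)} = \frac{1}{-63115 - \left(92943 - -13\right)} = \frac{1}{-63115 - \left(92943 + 13\right)} = \frac{1}{-63115 - 92956} = \frac{1}{-156071} = - \frac{1}{156071}$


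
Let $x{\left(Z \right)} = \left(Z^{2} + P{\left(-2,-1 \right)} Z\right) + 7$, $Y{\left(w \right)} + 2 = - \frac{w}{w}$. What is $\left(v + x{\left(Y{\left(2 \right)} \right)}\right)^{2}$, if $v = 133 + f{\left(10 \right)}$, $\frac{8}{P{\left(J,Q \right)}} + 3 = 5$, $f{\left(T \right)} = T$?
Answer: $21609$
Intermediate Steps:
$P{\left(J,Q \right)} = 4$ ($P{\left(J,Q \right)} = \frac{8}{-3 + 5} = \frac{8}{2} = 8 \cdot \frac{1}{2} = 4$)
$v = 143$ ($v = 133 + 10 = 143$)
$Y{\left(w \right)} = -3$ ($Y{\left(w \right)} = -2 - \frac{w}{w} = -2 - 1 = -3$)
$x{\left(Z \right)} = 7 + Z^{2} + 4 Z$ ($x{\left(Z \right)} = \left(Z^{2} + 4 Z\right) + 7 = 7 + Z^{2} + 4 Z$)
$\left(v + x{\left(Y{\left(2 \right)} \right)}\right)^{2} = \left(143 + \left(7 + \left(-3\right)^{2} + 4 \left(-3\right)\right)\right)^{2} = \left(143 + \left(7 + 9 - 12\right)\right)^{2} = \left(143 + 4\right)^{2} = 147^{2} = 21609$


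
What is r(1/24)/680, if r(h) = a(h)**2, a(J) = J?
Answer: 1/391680 ≈ 2.5531e-6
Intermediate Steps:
r(h) = h**2
r(1/24)/680 = (1/24)**2/680 = (1/24)**2*(1/680) = (1/576)*(1/680) = 1/391680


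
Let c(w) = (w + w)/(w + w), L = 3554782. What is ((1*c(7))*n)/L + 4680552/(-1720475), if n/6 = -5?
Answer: -8319196806957/3057956780725 ≈ -2.7205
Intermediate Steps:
n = -30 (n = 6*(-5) = -30)
c(w) = 1 (c(w) = (2*w)/((2*w)) = (2*w)*(1/(2*w)) = 1)
((1*c(7))*n)/L + 4680552/(-1720475) = ((1*1)*(-30))/3554782 + 4680552/(-1720475) = (1*(-30))*(1/3554782) + 4680552*(-1/1720475) = -30*1/3554782 - 4680552/1720475 = -15/1777391 - 4680552/1720475 = -8319196806957/3057956780725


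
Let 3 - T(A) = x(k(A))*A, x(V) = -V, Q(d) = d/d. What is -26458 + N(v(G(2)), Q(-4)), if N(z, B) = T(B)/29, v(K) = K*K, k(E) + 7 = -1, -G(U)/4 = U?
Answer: -767287/29 ≈ -26458.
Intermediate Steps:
G(U) = -4*U
k(E) = -8 (k(E) = -7 - 1 = -8)
Q(d) = 1
T(A) = 3 - 8*A (T(A) = 3 - (-1*(-8))*A = 3 - 8*A)
v(K) = K**2
N(z, B) = 3/29 - 8*B/29 (N(z, B) = (3 - 8*B)/29 = (3 - 8*B)*(1/29) = 3/29 - 8*B/29)
-26458 + N(v(G(2)), Q(-4)) = -26458 + (3/29 - 8/29*1) = -26458 + (3/29 - 8/29) = -26458 - 5/29 = -767287/29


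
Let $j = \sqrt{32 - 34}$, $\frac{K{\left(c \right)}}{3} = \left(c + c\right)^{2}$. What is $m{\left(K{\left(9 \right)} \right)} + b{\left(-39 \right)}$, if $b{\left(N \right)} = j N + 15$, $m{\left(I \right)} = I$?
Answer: $987 - 39 i \sqrt{2} \approx 987.0 - 55.154 i$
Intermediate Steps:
$K{\left(c \right)} = 12 c^{2}$ ($K{\left(c \right)} = 3 \left(c + c\right)^{2} = 3 \left(2 c\right)^{2} = 3 \cdot 4 c^{2} = 12 c^{2}$)
$j = i \sqrt{2}$ ($j = \sqrt{-2} = i \sqrt{2} \approx 1.4142 i$)
$b{\left(N \right)} = 15 + i N \sqrt{2}$ ($b{\left(N \right)} = i \sqrt{2} N + 15 = i N \sqrt{2} + 15 = 15 + i N \sqrt{2}$)
$m{\left(K{\left(9 \right)} \right)} + b{\left(-39 \right)} = 12 \cdot 9^{2} + \left(15 + i \left(-39\right) \sqrt{2}\right) = 12 \cdot 81 + \left(15 - 39 i \sqrt{2}\right) = 972 + \left(15 - 39 i \sqrt{2}\right) = 987 - 39 i \sqrt{2}$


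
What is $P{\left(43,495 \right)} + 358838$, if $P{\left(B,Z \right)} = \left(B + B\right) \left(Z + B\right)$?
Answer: $405106$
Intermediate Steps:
$P{\left(B,Z \right)} = 2 B \left(B + Z\right)$
$P{\left(43,495 \right)} + 358838 = 2 \cdot 43 \left(43 + 495\right) + 358838 = 2 \cdot 43 \cdot 538 + 358838 = 46268 + 358838 = 405106$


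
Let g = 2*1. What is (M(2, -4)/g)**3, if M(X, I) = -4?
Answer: -8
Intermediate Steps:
g = 2
(M(2, -4)/g)**3 = (-4/2)**3 = (-4*1/2)**3 = (-2)**3 = -8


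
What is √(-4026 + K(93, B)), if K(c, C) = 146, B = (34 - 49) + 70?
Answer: 2*I*√970 ≈ 62.29*I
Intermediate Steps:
B = 55 (B = -15 + 70 = 55)
√(-4026 + K(93, B)) = √(-4026 + 146) = √(-3880) = 2*I*√970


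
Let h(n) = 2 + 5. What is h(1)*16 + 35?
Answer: 147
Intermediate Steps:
h(n) = 7
h(1)*16 + 35 = 7*16 + 35 = 112 + 35 = 147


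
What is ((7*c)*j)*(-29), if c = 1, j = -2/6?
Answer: 203/3 ≈ 67.667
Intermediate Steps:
j = -1/3 (j = -2*1/6 = -1/3 ≈ -0.33333)
((7*c)*j)*(-29) = ((7*1)*(-1/3))*(-29) = (7*(-1/3))*(-29) = -7/3*(-29) = 203/3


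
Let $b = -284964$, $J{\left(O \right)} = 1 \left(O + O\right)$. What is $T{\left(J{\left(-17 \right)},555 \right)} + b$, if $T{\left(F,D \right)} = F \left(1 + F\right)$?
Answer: $-283842$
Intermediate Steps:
$J{\left(O \right)} = 2 O$ ($J{\left(O \right)} = 1 \cdot 2 O = 2 O$)
$T{\left(J{\left(-17 \right)},555 \right)} + b = 2 \left(-17\right) \left(1 + 2 \left(-17\right)\right) - 284964 = - 34 \left(1 - 34\right) - 284964 = \left(-34\right) \left(-33\right) - 284964 = 1122 - 284964 = -283842$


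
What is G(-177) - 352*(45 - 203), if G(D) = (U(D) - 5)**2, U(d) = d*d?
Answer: 981248592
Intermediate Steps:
U(d) = d**2
G(D) = (-5 + D**2)**2 (G(D) = (D**2 - 5)**2 = (-5 + D**2)**2)
G(-177) - 352*(45 - 203) = (-5 + (-177)**2)**2 - 352*(45 - 203) = (-5 + 31329)**2 - 352*(-158) = 31324**2 - 1*(-55616) = 981192976 + 55616 = 981248592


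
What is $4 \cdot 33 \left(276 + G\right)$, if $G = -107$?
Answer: $22308$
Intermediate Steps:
$4 \cdot 33 \left(276 + G\right) = 4 \cdot 33 \left(276 - 107\right) = 132 \cdot 169 = 22308$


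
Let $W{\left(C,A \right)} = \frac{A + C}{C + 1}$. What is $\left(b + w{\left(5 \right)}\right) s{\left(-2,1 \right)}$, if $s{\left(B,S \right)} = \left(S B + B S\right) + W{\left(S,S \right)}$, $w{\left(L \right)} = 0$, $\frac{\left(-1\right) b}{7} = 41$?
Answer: $861$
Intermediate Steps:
$b = -287$ ($b = \left(-7\right) 41 = -287$)
$W{\left(C,A \right)} = \frac{A + C}{1 + C}$
$s{\left(B,S \right)} = 2 B S + \frac{2 S}{1 + S}$ ($s{\left(B,S \right)} = \left(S B + B S\right) + \frac{S + S}{1 + S} = \left(B S + B S\right) + \frac{2 S}{1 + S} = 2 B S + \frac{2 S}{1 + S}$)
$\left(b + w{\left(5 \right)}\right) s{\left(-2,1 \right)} = \left(-287 + 0\right) 2 \cdot 1 \frac{1}{1 + 1} \left(1 - 2 \left(1 + 1\right)\right) = - 287 \cdot 2 \cdot 1 \cdot \frac{1}{2} \left(1 - 4\right) = - 287 \cdot 2 \cdot 1 \cdot \frac{1}{2} \left(-3\right) = \left(-287\right) \left(-3\right) = 861$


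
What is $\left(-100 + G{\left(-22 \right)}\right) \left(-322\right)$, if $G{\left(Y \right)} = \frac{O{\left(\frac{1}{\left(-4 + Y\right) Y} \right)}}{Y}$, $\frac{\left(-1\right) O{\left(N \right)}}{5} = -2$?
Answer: $\frac{355810}{11} \approx 32346.0$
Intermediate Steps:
$O{\left(N \right)} = 10$ ($O{\left(N \right)} = \left(-5\right) \left(-2\right) = 10$)
$G{\left(Y \right)} = \frac{10}{Y}$
$\left(-100 + G{\left(-22 \right)}\right) \left(-322\right) = \left(-100 + \frac{10}{-22}\right) \left(-322\right) = \left(-100 + 10 \left(- \frac{1}{22}\right)\right) \left(-322\right) = \left(-100 - \frac{5}{11}\right) \left(-322\right) = \left(- \frac{1105}{11}\right) \left(-322\right) = \frac{355810}{11}$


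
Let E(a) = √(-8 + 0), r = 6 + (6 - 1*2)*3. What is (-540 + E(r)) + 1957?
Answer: 1417 + 2*I*√2 ≈ 1417.0 + 2.8284*I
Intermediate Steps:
r = 18 (r = 6 + (6 - 2)*3 = 6 + 4*3 = 6 + 12 = 18)
E(a) = 2*I*√2 (E(a) = √(-8) = 2*I*√2)
(-540 + E(r)) + 1957 = (-540 + 2*I*√2) + 1957 = 1417 + 2*I*√2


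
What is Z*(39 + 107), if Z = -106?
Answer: -15476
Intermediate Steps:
Z*(39 + 107) = -106*(39 + 107) = -106*146 = -15476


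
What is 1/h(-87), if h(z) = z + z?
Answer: -1/174 ≈ -0.0057471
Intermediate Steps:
h(z) = 2*z
1/h(-87) = 1/(2*(-87)) = 1/(-174) = -1/174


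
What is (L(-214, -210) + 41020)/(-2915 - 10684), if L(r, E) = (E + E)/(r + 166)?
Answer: -18235/6044 ≈ -3.0170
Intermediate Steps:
L(r, E) = 2*E/(166 + r) (L(r, E) = (2*E)/(166 + r) = 2*E/(166 + r))
(L(-214, -210) + 41020)/(-2915 - 10684) = (2*(-210)/(166 - 214) + 41020)/(-2915 - 10684) = (2*(-210)/(-48) + 41020)/(-13599) = (2*(-210)*(-1/48) + 41020)*(-1/13599) = (35/4 + 41020)*(-1/13599) = (164115/4)*(-1/13599) = -18235/6044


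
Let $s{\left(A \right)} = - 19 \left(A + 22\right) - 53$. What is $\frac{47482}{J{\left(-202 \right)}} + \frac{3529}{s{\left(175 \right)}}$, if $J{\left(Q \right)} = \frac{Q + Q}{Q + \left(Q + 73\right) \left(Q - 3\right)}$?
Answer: $- \frac{1182520906003}{383396} \approx -3.0843 \cdot 10^{6}$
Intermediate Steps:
$J{\left(Q \right)} = \frac{2 Q}{Q + \left(-3 + Q\right) \left(73 + Q\right)}$ ($J{\left(Q \right)} = \frac{2 Q}{Q + \left(73 + Q\right) \left(-3 + Q\right)} = \frac{2 Q}{Q + \left(-3 + Q\right) \left(73 + Q\right)}$)
$s{\left(A \right)} = -471 - 19 A$ ($s{\left(A \right)} = - 19 \left(22 + A\right) - 53 = \left(-418 - 19 A\right) - 53 = -471 - 19 A$)
$\frac{47482}{J{\left(-202 \right)}} + \frac{3529}{s{\left(175 \right)}} = \frac{47482}{2 \left(-202\right) \frac{1}{-219 + \left(-202\right)^{2} + 71 \left(-202\right)}} + \frac{3529}{-471 - 3325} = \frac{47482}{2 \left(-202\right) \frac{1}{-219 + 40804 - 14342}} + \frac{3529}{-471 - 3325} = \frac{47482}{2 \left(-202\right) \frac{1}{26243}} + \frac{3529}{-3796} = \frac{47482}{2 \left(-202\right) \frac{1}{26243}} + 3529 \left(- \frac{1}{3796}\right) = \frac{47482}{- \frac{404}{26243}} - \frac{3529}{3796} = 47482 \left(- \frac{26243}{404}\right) - \frac{3529}{3796} = - \frac{623035063}{202} - \frac{3529}{3796} = - \frac{1182520906003}{383396}$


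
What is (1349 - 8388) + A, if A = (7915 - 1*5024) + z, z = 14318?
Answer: 10170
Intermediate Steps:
A = 17209 (A = (7915 - 1*5024) + 14318 = (7915 - 5024) + 14318 = 2891 + 14318 = 17209)
(1349 - 8388) + A = (1349 - 8388) + 17209 = -7039 + 17209 = 10170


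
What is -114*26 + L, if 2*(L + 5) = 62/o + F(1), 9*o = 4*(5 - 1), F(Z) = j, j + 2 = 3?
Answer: -47217/16 ≈ -2951.1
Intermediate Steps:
j = 1 (j = -2 + 3 = 1)
F(Z) = 1
o = 16/9 (o = (4*(5 - 1))/9 = (4*4)/9 = (1/9)*16 = 16/9 ≈ 1.7778)
L = 207/16 (L = -5 + (62/(16/9) + 1)/2 = -5 + (62*(9/16) + 1)/2 = -5 + (279/8 + 1)/2 = -5 + (1/2)*(287/8) = -5 + 287/16 = 207/16 ≈ 12.938)
-114*26 + L = -114*26 + 207/16 = -2964 + 207/16 = -47217/16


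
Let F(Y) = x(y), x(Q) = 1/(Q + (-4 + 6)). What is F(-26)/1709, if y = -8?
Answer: -1/10254 ≈ -9.7523e-5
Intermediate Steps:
x(Q) = 1/(2 + Q) (x(Q) = 1/(Q + 2) = 1/(2 + Q))
F(Y) = -⅙ (F(Y) = 1/(2 - 8) = 1/(-6) = -⅙)
F(-26)/1709 = -⅙/1709 = -⅙*1/1709 = -1/10254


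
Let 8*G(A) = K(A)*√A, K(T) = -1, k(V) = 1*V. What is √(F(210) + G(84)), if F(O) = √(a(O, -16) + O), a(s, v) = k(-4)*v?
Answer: √(-√21 + 4*√274)/2 ≈ 3.9252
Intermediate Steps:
k(V) = V
a(s, v) = -4*v
F(O) = √(64 + O) (F(O) = √(-4*(-16) + O) = √(64 + O))
G(A) = -√A/8 (G(A) = (-√A)/8 = -√A/8)
√(F(210) + G(84)) = √(√(64 + 210) - √21/4) = √(√274 - √21/4)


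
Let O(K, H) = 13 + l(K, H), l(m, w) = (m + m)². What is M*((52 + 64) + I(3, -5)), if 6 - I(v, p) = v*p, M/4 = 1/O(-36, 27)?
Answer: 548/5197 ≈ 0.10545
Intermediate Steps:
l(m, w) = 4*m² (l(m, w) = (2*m)² = 4*m²)
O(K, H) = 13 + 4*K²
M = 4/5197 (M = 4/(13 + 4*(-36)²) = 4/(13 + 4*1296) = 4/(13 + 5184) = 4/5197 ≈ 0.00076967)
I(v, p) = 6 - p*v (I(v, p) = 6 - v*p = 6 - p*v)
M*((52 + 64) + I(3, -5)) = 4*((52 + 64) + (6 - 1*(-5)*3))/5197 = 4*(116 + (6 + 15))/5197 = 4*(116 + 21)/5197 = (4/5197)*137 = 548/5197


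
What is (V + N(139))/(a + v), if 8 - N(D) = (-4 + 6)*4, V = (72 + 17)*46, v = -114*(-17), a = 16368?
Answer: 2047/9153 ≈ 0.22364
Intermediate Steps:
v = 1938
V = 4094 (V = 89*46 = 4094)
N(D) = 0 (N(D) = 8 - (-4 + 6)*4 = 8 - 2*4 = 8 - 1*8 = 8 - 8 = 0)
(V + N(139))/(a + v) = (4094 + 0)/(16368 + 1938) = 4094/18306 = 4094*(1/18306) = 2047/9153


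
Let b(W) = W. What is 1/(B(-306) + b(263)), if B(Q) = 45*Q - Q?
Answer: -1/13201 ≈ -7.5752e-5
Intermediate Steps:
B(Q) = 44*Q
1/(B(-306) + b(263)) = 1/(44*(-306) + 263) = 1/(-13464 + 263) = 1/(-13201) = -1/13201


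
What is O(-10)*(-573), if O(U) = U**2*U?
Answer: 573000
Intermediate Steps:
O(U) = U**3
O(-10)*(-573) = (-10)**3*(-573) = -1000*(-573) = 573000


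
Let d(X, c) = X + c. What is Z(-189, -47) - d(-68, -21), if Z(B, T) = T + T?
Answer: -5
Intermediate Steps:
Z(B, T) = 2*T
Z(-189, -47) - d(-68, -21) = 2*(-47) - (-68 - 21) = -94 - 1*(-89) = -94 + 89 = -5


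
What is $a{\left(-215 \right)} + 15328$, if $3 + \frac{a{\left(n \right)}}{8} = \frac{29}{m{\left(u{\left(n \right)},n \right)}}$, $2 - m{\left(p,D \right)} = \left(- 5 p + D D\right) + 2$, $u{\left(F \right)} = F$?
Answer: $\frac{180969742}{11825} \approx 15304.0$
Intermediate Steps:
$m{\left(p,D \right)} = - D^{2} + 5 p$ ($m{\left(p,D \right)} = 2 - \left(\left(- 5 p + D D\right) + 2\right) = 2 - \left(\left(- 5 p + D^{2}\right) + 2\right) = 2 - \left(\left(D^{2} - 5 p\right) + 2\right) = 2 - \left(2 + D^{2} - 5 p\right) = - D^{2} + 5 p$)
$a{\left(n \right)} = -24 + \frac{232}{- n^{2} + 5 n}$ ($a{\left(n \right)} = -24 + 8 \frac{29}{- n^{2} + 5 n} = -24 + \frac{232}{- n^{2} + 5 n}$)
$a{\left(-215 \right)} + 15328 = \frac{8 \left(-29 - 3 \left(-215\right)^{2} + 15 \left(-215\right)\right)}{\left(-215\right) \left(-5 - 215\right)} + 15328 = 8 \left(- \frac{1}{215}\right) \frac{1}{-220} \left(-29 - 138675 - 3225\right) + 15328 = 8 \left(- \frac{1}{215}\right) \left(- \frac{1}{220}\right) \left(-29 - 138675 - 3225\right) + 15328 = 8 \left(- \frac{1}{215}\right) \left(- \frac{1}{220}\right) \left(-141929\right) + 15328 = - \frac{283858}{11825} + 15328 = \frac{180969742}{11825}$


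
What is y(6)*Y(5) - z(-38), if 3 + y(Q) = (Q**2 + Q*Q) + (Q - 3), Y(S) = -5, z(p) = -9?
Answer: -351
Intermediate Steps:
y(Q) = -6 + Q + 2*Q**2 (y(Q) = -3 + ((Q**2 + Q*Q) + (Q - 3)) = -3 + ((Q**2 + Q**2) + (-3 + Q)) = -3 + (2*Q**2 + (-3 + Q)) = -3 + (-3 + Q + 2*Q**2) = -6 + Q + 2*Q**2)
y(6)*Y(5) - z(-38) = (-6 + 6 + 2*6**2)*(-5) - 1*(-9) = (-6 + 6 + 2*36)*(-5) + 9 = (-6 + 6 + 72)*(-5) + 9 = 72*(-5) + 9 = -360 + 9 = -351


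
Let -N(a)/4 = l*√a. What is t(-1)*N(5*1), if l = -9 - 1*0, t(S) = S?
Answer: -36*√5 ≈ -80.498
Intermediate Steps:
l = -9 (l = -9 + 0 = -9)
N(a) = 36*√a (N(a) = -(-36)*√a = 36*√a)
t(-1)*N(5*1) = -36*√(5*1) = -36*√5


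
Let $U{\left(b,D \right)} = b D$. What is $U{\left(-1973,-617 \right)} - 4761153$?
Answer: $-3543812$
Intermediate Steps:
$U{\left(b,D \right)} = D b$
$U{\left(-1973,-617 \right)} - 4761153 = \left(-617\right) \left(-1973\right) - 4761153 = 1217341 - 4761153 = -3543812$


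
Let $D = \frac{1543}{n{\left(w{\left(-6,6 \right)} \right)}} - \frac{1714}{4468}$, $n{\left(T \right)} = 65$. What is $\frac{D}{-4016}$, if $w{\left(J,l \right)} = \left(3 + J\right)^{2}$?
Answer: $- \frac{3391357}{583163360} \approx -0.0058154$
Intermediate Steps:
$D = \frac{3391357}{145210}$ ($D = \frac{1543}{65} - \frac{1714}{4468} = 1543 \cdot \frac{1}{65} - \frac{857}{2234} = \frac{1543}{65} - \frac{857}{2234} = \frac{3391357}{145210} \approx 23.355$)
$\frac{D}{-4016} = \frac{3391357}{145210 \left(-4016\right)} = \frac{3391357}{145210} \left(- \frac{1}{4016}\right) = - \frac{3391357}{583163360}$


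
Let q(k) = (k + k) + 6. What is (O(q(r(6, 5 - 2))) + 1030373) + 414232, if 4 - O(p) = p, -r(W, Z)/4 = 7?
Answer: 1444659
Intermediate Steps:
r(W, Z) = -28 (r(W, Z) = -4*7 = -28)
q(k) = 6 + 2*k (q(k) = 2*k + 6 = 6 + 2*k)
O(p) = 4 - p
(O(q(r(6, 5 - 2))) + 1030373) + 414232 = ((4 - (6 + 2*(-28))) + 1030373) + 414232 = ((4 - (6 - 56)) + 1030373) + 414232 = ((4 - 1*(-50)) + 1030373) + 414232 = ((4 + 50) + 1030373) + 414232 = (54 + 1030373) + 414232 = 1030427 + 414232 = 1444659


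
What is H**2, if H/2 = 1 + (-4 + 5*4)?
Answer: 1156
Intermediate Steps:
H = 34 (H = 2*(1 + (-4 + 5*4)) = 2*(1 + (-4 + 20)) = 2*(1 + 16) = 2*17 = 34)
H**2 = 34**2 = 1156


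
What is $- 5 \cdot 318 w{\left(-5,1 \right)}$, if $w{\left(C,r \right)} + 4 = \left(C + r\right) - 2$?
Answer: $15900$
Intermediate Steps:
$w{\left(C,r \right)} = -6 + C + r$ ($w{\left(C,r \right)} = -4 - \left(2 - C - r\right) = -4 + \left(-2 + C + r\right) = -6 + C + r$)
$- 5 \cdot 318 w{\left(-5,1 \right)} = - 5 \cdot 318 \left(-6 - 5 + 1\right) = - 5 \cdot 318 \left(-10\right) = \left(-5\right) \left(-3180\right) = 15900$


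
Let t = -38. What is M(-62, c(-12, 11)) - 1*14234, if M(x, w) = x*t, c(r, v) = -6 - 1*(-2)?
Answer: -11878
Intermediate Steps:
c(r, v) = -4 (c(r, v) = -6 + 2 = -4)
M(x, w) = -38*x (M(x, w) = x*(-38) = -38*x)
M(-62, c(-12, 11)) - 1*14234 = -38*(-62) - 1*14234 = 2356 - 14234 = -11878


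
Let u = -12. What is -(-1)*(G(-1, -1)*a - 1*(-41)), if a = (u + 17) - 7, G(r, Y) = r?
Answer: 43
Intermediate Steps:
a = -2 (a = (-12 + 17) - 7 = 5 - 7 = -2)
-(-1)*(G(-1, -1)*a - 1*(-41)) = -(-1)*(-1*(-2) - 1*(-41)) = -(-1)*(2 + 41) = -(-1)*43 = -1*(-43) = 43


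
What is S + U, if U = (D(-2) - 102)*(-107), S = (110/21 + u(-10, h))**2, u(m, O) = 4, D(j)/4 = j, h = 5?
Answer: 5228206/441 ≈ 11855.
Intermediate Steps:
D(j) = 4*j
S = 37636/441 (S = (110/21 + 4)**2 = (194/21)**2 = 37636/441 ≈ 85.342)
U = 11770 (U = (4*(-2) - 102)*(-107) = (-8 - 102)*(-107) = -110*(-107) = 11770)
S + U = 37636/441 + 11770 = 5228206/441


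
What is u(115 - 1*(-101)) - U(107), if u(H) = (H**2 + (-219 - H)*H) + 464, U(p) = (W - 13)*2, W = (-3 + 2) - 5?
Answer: -46802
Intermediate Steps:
W = -6 (W = -1 - 5 = -6)
U(p) = -38 (U(p) = (-6 - 13)*2 = -19*2 = -38)
u(H) = 464 + H**2 + H*(-219 - H) (u(H) = (H**2 + H*(-219 - H)) + 464 = 464 + H**2 + H*(-219 - H))
u(115 - 1*(-101)) - U(107) = (464 - 219*(115 - 1*(-101))) - 1*(-38) = (464 - 219*(115 + 101)) + 38 = (464 - 219*216) + 38 = (464 - 47304) + 38 = -46840 + 38 = -46802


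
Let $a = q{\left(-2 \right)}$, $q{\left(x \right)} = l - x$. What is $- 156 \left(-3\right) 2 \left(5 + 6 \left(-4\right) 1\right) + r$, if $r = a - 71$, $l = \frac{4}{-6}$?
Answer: $- \frac{53561}{3} \approx -17854.0$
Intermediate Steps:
$l = - \frac{2}{3}$ ($l = 4 \left(- \frac{1}{6}\right) = - \frac{2}{3} \approx -0.66667$)
$q{\left(x \right)} = - \frac{2}{3} - x$
$a = \frac{4}{3}$ ($a = - \frac{2}{3} - -2 = - \frac{2}{3} + 2 = \frac{4}{3} \approx 1.3333$)
$r = - \frac{209}{3}$ ($r = \frac{4}{3} - 71 = - \frac{209}{3} \approx -69.667$)
$- 156 \left(-3\right) 2 \left(5 + 6 \left(-4\right) 1\right) + r = - 156 \left(-3\right) 2 \left(5 + 6 \left(-4\right) 1\right) - \frac{209}{3} = - 156 \left(- 6 \left(5 - 24\right)\right) - \frac{209}{3} = - 156 \left(\left(-6\right) \left(-19\right)\right) - \frac{209}{3} = \left(-156\right) 114 - \frac{209}{3} = -17784 - \frac{209}{3} = - \frac{53561}{3}$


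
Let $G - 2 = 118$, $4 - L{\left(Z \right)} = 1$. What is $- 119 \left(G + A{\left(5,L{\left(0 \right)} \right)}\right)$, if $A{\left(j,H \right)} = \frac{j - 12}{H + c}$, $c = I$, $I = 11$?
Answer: $- \frac{28441}{2} \approx -14221.0$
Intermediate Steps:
$c = 11$
$L{\left(Z \right)} = 3$ ($L{\left(Z \right)} = 4 - 1 = 3$)
$A{\left(j,H \right)} = \frac{-12 + j}{11 + H}$ ($A{\left(j,H \right)} = \frac{j - 12}{H + 11} = \frac{-12 + j}{11 + H}$)
$G = 120$ ($G = 2 + 118 = 120$)
$- 119 \left(G + A{\left(5,L{\left(0 \right)} \right)}\right) = - 119 \left(120 + \frac{-12 + 5}{11 + 3}\right) = - 119 \left(120 + \frac{1}{14} \left(-7\right)\right) = - 119 \left(120 - \frac{1}{2}\right) = \left(-119\right) \frac{239}{2} = - \frac{28441}{2}$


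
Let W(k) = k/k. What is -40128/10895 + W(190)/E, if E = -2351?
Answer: -94351823/25614145 ≈ -3.6836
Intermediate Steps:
W(k) = 1
-40128/10895 + W(190)/E = -40128/10895 + 1/(-2351) = -40128*1/10895 + 1*(-1/2351) = -40128/10895 - 1/2351 = -94351823/25614145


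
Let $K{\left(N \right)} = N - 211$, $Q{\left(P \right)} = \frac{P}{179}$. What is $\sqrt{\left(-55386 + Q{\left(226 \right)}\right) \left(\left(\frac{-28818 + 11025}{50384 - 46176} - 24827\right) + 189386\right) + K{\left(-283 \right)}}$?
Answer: $\frac{i \sqrt{80793822352834587065}}{94154} \approx 95466.0 i$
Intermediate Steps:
$Q{\left(P \right)} = \frac{P}{179}$ ($Q{\left(P \right)} = P \frac{1}{179} = \frac{P}{179}$)
$K{\left(N \right)} = -211 + N$ ($K{\left(N \right)} = N - 211 = -211 + N$)
$\sqrt{\left(-55386 + Q{\left(226 \right)}\right) \left(\left(\frac{-28818 + 11025}{50384 - 46176} - 24827\right) + 189386\right) + K{\left(-283 \right)}} = \sqrt{\left(-55386 + \frac{1}{179} \cdot 226\right) \left(\left(\frac{-28818 + 11025}{50384 - 46176} - 24827\right) + 189386\right) - 494} = \sqrt{\left(-55386 + \frac{226}{179}\right) \left(\left(- \frac{17793}{4208} - 24827\right) + 189386\right) - 494} = \sqrt{- \frac{9913868 \left(\left(\left(-17793\right) \frac{1}{4208} - 24827\right) + 189386\right)}{179} - 494} = \sqrt{- \frac{9913868 \left(\left(- \frac{17793}{4208} - 24827\right) + 189386\right)}{179} - 494} = \sqrt{- \frac{9913868 \left(- \frac{104489809}{4208} + 189386\right)}{179} - 494} = \sqrt{\left(- \frac{9913868}{179}\right) \frac{692446479}{4208} - 494} = \sqrt{- \frac{1716205747467693}{188308} - 494} = \sqrt{- \frac{1716205840491845}{188308}} = \frac{i \sqrt{80793822352834587065}}{94154}$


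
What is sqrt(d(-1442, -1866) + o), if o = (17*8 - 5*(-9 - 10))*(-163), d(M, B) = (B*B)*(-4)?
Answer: I*sqrt(13965477) ≈ 3737.0*I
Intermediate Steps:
d(M, B) = -4*B**2 (d(M, B) = B**2*(-4) = -4*B**2)
o = -37653 (o = (136 - 5*(-19))*(-163) = (136 + 95)*(-163) = 231*(-163) = -37653)
sqrt(d(-1442, -1866) + o) = sqrt(-4*(-1866)**2 - 37653) = sqrt(-4*3481956 - 37653) = sqrt(-13927824 - 37653) = sqrt(-13965477) = I*sqrt(13965477)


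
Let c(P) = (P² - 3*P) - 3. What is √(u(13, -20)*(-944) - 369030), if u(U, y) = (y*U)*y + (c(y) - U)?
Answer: I*√5696966 ≈ 2386.8*I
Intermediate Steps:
c(P) = -3 + P² - 3*P
u(U, y) = -3 + y² - U - 3*y + U*y² (u(U, y) = (y*U)*y + ((-3 + y² - 3*y) - U) = (U*y)*y + (-3 + y² - U - 3*y) = U*y² + (-3 + y² - U - 3*y) = -3 + y² - U - 3*y + U*y²)
√(u(13, -20)*(-944) - 369030) = √((-3 + (-20)² - 1*13 - 3*(-20) + 13*(-20)²)*(-944) - 369030) = √((-3 + 400 - 13 + 60 + 13*400)*(-944) - 369030) = √((-3 + 400 - 13 + 60 + 5200)*(-944) - 369030) = √(5644*(-944) - 369030) = √(-5327936 - 369030) = √(-5696966) = I*√5696966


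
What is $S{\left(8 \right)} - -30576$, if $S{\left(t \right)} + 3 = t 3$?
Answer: $30597$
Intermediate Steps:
$S{\left(t \right)} = -3 + 3 t$ ($S{\left(t \right)} = -3 + t 3 = -3 + 3 t$)
$S{\left(8 \right)} - -30576 = \left(-3 + 3 \cdot 8\right) - -30576 = \left(-3 + 24\right) + 30576 = 21 + 30576 = 30597$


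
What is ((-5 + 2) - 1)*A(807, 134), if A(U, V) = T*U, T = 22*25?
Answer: -1775400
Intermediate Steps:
T = 550
A(U, V) = 550*U
((-5 + 2) - 1)*A(807, 134) = ((-5 + 2) - 1)*(550*807) = (-3 - 1)*443850 = -4*443850 = -1775400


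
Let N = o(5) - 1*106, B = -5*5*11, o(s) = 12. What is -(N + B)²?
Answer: -136161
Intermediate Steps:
B = -275 (B = -25*11 = -275)
N = -94 (N = 12 - 1*106 = 12 - 106 = -94)
-(N + B)² = -(-94 - 275)² = -1*(-369)² = -1*136161 = -136161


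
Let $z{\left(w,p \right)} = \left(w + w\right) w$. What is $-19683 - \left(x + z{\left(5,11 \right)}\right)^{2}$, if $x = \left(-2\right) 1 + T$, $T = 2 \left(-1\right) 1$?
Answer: $-21799$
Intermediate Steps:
$z{\left(w,p \right)} = 2 w^{2}$ ($z{\left(w,p \right)} = 2 w w = 2 w^{2}$)
$T = -2$ ($T = \left(-2\right) 1 = -2$)
$x = -4$ ($x = \left(-2\right) 1 - 2 = -2 - 2 = -4$)
$-19683 - \left(x + z{\left(5,11 \right)}\right)^{2} = -19683 - \left(-4 + 2 \cdot 5^{2}\right)^{2} = -19683 - \left(-4 + 2 \cdot 25\right)^{2} = -19683 - \left(-4 + 50\right)^{2} = -19683 - 46^{2} = -19683 - 2116 = -21799$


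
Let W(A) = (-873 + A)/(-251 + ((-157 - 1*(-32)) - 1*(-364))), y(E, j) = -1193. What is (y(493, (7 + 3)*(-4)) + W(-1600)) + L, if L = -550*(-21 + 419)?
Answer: -2638643/12 ≈ -2.1989e+5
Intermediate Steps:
L = -218900 (L = -550*398 = -218900)
W(A) = 291/4 - A/12 (W(A) = (-873 + A)/(-251 + ((-157 + 32) + 364)) = (-873 + A)/(-251 + (-125 + 364)) = (-873 + A)/(-251 + 239) = (-873 + A)/(-12) = (-873 + A)*(-1/12) = 291/4 - A/12)
(y(493, (7 + 3)*(-4)) + W(-1600)) + L = (-1193 + (291/4 - 1/12*(-1600))) - 218900 = (-1193 + (291/4 + 400/3)) - 218900 = (-1193 + 2473/12) - 218900 = -11843/12 - 218900 = -2638643/12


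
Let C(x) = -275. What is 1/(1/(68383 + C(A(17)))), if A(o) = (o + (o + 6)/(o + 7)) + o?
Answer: 68108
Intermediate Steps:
A(o) = 2*o + (6 + o)/(7 + o) (A(o) = (o + (6 + o)/(7 + o)) + o = 2*o + (6 + o)/(7 + o))
1/(1/(68383 + C(A(17)))) = 1/(1/(68383 - 275)) = 1/(1/68108) = 68108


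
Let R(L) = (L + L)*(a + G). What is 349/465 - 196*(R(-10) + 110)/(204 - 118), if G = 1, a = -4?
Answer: -7731893/19995 ≈ -386.69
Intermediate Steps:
R(L) = -6*L (R(L) = (L + L)*(-4 + 1) = (2*L)*(-3) = -6*L)
349/465 - 196*(R(-10) + 110)/(204 - 118) = 349/465 - 196*(-6*(-10) + 110)/(204 - 118) = 349*(1/465) - 196/(86/(60 + 110)) = 349/465 - 196/(86/170) = 349/465 - 196/(86*(1/170)) = 349/465 - 196/43/85 = 349/465 - 196*85/43 = 349/465 - 16660/43 = -7731893/19995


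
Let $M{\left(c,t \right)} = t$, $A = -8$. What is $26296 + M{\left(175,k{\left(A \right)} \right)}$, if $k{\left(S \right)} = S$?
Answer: $26288$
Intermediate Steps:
$26296 + M{\left(175,k{\left(A \right)} \right)} = 26296 - 8 = 26288$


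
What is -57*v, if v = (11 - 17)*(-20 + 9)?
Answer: -3762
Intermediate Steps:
v = 66 (v = -6*(-11) = 66)
-57*v = -57*66 = -3762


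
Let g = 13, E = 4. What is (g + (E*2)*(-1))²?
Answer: 25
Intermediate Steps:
(g + (E*2)*(-1))² = (13 + (4*2)*(-1))² = (13 + 8*(-1))² = (13 - 8)² = 5² = 25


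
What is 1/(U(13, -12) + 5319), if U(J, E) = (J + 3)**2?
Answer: 1/5575 ≈ 0.00017937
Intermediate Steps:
U(J, E) = (3 + J)**2
1/(U(13, -12) + 5319) = 1/((3 + 13)**2 + 5319) = 1/(16**2 + 5319) = 1/(256 + 5319) = 1/5575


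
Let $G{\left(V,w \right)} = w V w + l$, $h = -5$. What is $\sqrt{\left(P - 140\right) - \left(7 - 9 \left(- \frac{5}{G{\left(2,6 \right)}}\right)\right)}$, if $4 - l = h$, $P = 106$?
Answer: $\frac{i \sqrt{374}}{3} \approx 6.4464 i$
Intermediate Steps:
$l = 9$ ($l = 4 - -5 = 4 + 5 = 9$)
$G{\left(V,w \right)} = 9 + V w^{2}$ ($G{\left(V,w \right)} = w V w + 9 = V w w + 9 = V w^{2} + 9 = 9 + V w^{2}$)
$\sqrt{\left(P - 140\right) - \left(7 - 9 \left(- \frac{5}{G{\left(2,6 \right)}}\right)\right)} = \sqrt{\left(106 - 140\right) - \left(7 - 9 \left(- \frac{5}{9 + 2 \cdot 6^{2}}\right)\right)} = \sqrt{-34 - \left(7 - 9 \left(- \frac{5}{9 + 2 \cdot 36}\right)\right)} = \sqrt{-34 - \left(7 - 9 \left(- \frac{5}{9 + 72}\right)\right)} = \sqrt{-34 - \left(7 - 9 \left(- \frac{5}{81}\right)\right)} = \sqrt{-34 - \left(7 - 9 \left(\left(-5\right) \frac{1}{81}\right)\right)} = \sqrt{-34 + \left(-7 + 9 \left(- \frac{5}{81}\right)\right)} = \sqrt{-34 - \frac{68}{9}} = \sqrt{- \frac{374}{9}} = \frac{i \sqrt{374}}{3}$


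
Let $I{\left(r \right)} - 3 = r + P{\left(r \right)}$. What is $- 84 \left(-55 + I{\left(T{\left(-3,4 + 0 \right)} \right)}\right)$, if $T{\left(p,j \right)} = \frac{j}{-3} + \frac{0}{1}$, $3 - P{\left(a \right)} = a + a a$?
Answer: $\frac{12796}{3} \approx 4265.3$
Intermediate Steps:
$P{\left(a \right)} = 3 - a - a^{2}$ ($P{\left(a \right)} = 3 - \left(a + a a\right) = 3 - \left(a + a^{2}\right) = 3 - a - a^{2}$)
$T{\left(p,j \right)} = - \frac{j}{3}$ ($T{\left(p,j \right)} = j \left(- \frac{1}{3}\right) + 0 \cdot 1 = - \frac{j}{3} + 0 = - \frac{j}{3}$)
$I{\left(r \right)} = 6 - r^{2}$ ($I{\left(r \right)} = 3 - \left(-3 + r^{2}\right) = 6 - r^{2}$)
$- 84 \left(-55 + I{\left(T{\left(-3,4 + 0 \right)} \right)}\right) = - 84 \left(-55 + \left(6 - \left(- \frac{4 + 0}{3}\right)^{2}\right)\right) = - 84 \left(-55 + \left(6 - \left(\left(- \frac{1}{3}\right) 4\right)^{2}\right)\right) = - 84 \left(-55 + \left(6 - \left(- \frac{4}{3}\right)^{2}\right)\right) = - 84 \left(-55 + \left(6 - \frac{16}{9}\right)\right) = - 84 \left(-55 + \frac{38}{9}\right) = \left(-84\right) \left(- \frac{457}{9}\right) = \frac{12796}{3}$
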